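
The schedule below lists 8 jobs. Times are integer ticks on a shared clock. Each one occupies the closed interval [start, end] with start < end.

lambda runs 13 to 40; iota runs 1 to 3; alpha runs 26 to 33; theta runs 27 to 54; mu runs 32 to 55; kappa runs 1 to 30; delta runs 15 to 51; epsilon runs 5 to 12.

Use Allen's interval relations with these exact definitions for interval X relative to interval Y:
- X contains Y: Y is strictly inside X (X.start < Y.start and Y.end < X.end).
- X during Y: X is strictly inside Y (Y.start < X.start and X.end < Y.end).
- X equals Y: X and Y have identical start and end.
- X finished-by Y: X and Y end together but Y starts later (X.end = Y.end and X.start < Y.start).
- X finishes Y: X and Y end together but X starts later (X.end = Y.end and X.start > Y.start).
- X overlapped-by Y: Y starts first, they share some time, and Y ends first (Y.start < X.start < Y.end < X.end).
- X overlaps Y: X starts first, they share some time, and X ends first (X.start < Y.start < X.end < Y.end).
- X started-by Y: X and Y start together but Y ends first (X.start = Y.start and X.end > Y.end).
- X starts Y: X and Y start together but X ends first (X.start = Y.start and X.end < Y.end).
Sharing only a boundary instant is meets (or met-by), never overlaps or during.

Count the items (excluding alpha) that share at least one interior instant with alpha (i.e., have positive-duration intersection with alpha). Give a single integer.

5

Target alpha = [26, 33].
delta [15, 51] → contains → counts.
epsilon [5, 12] → before → no.
iota [1, 3] → before → no.
kappa [1, 30] → overlaps → counts.
lambda [13, 40] → contains → counts.
mu [32, 55] → overlapped-by → counts.
theta [27, 54] → overlapped-by → counts.
Total: 5.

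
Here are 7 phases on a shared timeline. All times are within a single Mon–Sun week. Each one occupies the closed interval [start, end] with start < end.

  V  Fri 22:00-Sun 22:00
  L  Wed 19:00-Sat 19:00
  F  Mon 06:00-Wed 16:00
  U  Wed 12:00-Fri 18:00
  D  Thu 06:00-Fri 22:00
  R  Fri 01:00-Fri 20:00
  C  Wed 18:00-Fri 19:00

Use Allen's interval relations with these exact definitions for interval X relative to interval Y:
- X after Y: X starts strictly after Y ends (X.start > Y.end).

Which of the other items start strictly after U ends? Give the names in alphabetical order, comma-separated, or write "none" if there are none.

Target U = [Wed 12:00, Fri 18:00].
C [Wed 18:00, Fri 19:00] → overlapped-by → no.
D [Thu 06:00, Fri 22:00] → overlapped-by → no.
F [Mon 06:00, Wed 16:00] → overlaps → no.
L [Wed 19:00, Sat 19:00] → overlapped-by → no.
R [Fri 01:00, Fri 20:00] → overlapped-by → no.
V [Fri 22:00, Sun 22:00] → after → yes.
Result: V.

V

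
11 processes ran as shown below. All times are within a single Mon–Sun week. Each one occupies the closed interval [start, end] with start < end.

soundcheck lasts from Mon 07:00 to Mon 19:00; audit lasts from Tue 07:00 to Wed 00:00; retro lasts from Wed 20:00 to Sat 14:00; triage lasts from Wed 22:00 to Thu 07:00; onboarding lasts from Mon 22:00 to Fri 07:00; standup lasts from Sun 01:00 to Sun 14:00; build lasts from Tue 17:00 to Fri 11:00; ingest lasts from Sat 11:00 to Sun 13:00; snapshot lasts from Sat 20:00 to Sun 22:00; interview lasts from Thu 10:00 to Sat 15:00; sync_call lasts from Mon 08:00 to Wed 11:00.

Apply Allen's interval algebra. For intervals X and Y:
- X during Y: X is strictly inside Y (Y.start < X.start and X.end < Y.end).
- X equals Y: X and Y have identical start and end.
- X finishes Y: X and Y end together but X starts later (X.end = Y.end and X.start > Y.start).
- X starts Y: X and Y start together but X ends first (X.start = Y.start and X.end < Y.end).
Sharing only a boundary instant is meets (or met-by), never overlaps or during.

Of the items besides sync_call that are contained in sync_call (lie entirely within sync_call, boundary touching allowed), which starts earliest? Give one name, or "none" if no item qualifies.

Target sync_call = [Mon 08:00, Wed 11:00].
audit [Tue 07:00, Wed 00:00] → during → candidate.
build [Tue 17:00, Fri 11:00] → overlapped-by → excluded.
ingest [Sat 11:00, Sun 13:00] → after → excluded.
interview [Thu 10:00, Sat 15:00] → after → excluded.
onboarding [Mon 22:00, Fri 07:00] → overlapped-by → excluded.
retro [Wed 20:00, Sat 14:00] → after → excluded.
snapshot [Sat 20:00, Sun 22:00] → after → excluded.
soundcheck [Mon 07:00, Mon 19:00] → overlaps → excluded.
standup [Sun 01:00, Sun 14:00] → after → excluded.
triage [Wed 22:00, Thu 07:00] → after → excluded.
Among candidates, earliest start is Tue 07:00 → audit.

audit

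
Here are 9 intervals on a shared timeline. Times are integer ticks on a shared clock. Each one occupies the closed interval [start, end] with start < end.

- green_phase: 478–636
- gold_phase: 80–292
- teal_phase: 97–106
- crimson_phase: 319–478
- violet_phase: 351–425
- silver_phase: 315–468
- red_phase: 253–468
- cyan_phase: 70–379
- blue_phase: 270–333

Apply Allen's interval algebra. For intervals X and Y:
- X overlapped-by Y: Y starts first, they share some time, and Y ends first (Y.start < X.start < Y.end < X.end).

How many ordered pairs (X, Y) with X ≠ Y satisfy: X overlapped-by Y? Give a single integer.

10

Checking all 72 ordered pairs for relation 'overlapped-by'; matching pairs in alphabetical order:
(blue_phase, gold_phase): blue_phase overlapped-by gold_phase ✓
(crimson_phase, blue_phase): crimson_phase overlapped-by blue_phase ✓
(crimson_phase, cyan_phase): crimson_phase overlapped-by cyan_phase ✓
(crimson_phase, red_phase): crimson_phase overlapped-by red_phase ✓
(crimson_phase, silver_phase): crimson_phase overlapped-by silver_phase ✓
(red_phase, cyan_phase): red_phase overlapped-by cyan_phase ✓
(red_phase, gold_phase): red_phase overlapped-by gold_phase ✓
(silver_phase, blue_phase): silver_phase overlapped-by blue_phase ✓
(silver_phase, cyan_phase): silver_phase overlapped-by cyan_phase ✓
(violet_phase, cyan_phase): violet_phase overlapped-by cyan_phase ✓
Count: 10.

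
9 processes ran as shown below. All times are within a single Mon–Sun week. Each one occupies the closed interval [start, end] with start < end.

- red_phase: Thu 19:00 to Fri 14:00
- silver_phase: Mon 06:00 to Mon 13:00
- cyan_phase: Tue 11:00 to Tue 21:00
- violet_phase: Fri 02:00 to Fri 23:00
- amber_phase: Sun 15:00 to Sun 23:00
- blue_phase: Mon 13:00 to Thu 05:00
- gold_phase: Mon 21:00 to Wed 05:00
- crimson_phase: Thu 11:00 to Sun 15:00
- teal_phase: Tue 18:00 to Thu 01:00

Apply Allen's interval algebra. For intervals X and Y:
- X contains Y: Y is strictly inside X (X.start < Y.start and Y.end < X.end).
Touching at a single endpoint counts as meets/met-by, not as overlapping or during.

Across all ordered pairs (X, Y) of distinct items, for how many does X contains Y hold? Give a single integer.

6

Checking all 72 ordered pairs for relation 'contains'; matching pairs in alphabetical order:
(blue_phase, cyan_phase): blue_phase contains cyan_phase ✓
(blue_phase, gold_phase): blue_phase contains gold_phase ✓
(blue_phase, teal_phase): blue_phase contains teal_phase ✓
(crimson_phase, red_phase): crimson_phase contains red_phase ✓
(crimson_phase, violet_phase): crimson_phase contains violet_phase ✓
(gold_phase, cyan_phase): gold_phase contains cyan_phase ✓
Count: 6.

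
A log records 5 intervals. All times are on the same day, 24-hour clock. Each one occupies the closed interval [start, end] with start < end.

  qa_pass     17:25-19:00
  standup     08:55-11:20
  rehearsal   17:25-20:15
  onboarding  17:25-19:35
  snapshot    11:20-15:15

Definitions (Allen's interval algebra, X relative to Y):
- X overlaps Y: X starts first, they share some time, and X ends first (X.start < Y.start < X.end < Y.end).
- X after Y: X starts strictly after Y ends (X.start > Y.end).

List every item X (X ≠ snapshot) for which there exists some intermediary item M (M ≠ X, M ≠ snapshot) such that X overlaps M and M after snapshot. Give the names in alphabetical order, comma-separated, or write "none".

Target snapshot = [11:20, 15:15].
Intermediaries M with M after snapshot: onboarding, qa_pass, rehearsal.
Via onboarding — items with X overlaps onboarding: none.
Via qa_pass — items with X overlaps qa_pass: none.
Via rehearsal — items with X overlaps rehearsal: none.
Union: none.

none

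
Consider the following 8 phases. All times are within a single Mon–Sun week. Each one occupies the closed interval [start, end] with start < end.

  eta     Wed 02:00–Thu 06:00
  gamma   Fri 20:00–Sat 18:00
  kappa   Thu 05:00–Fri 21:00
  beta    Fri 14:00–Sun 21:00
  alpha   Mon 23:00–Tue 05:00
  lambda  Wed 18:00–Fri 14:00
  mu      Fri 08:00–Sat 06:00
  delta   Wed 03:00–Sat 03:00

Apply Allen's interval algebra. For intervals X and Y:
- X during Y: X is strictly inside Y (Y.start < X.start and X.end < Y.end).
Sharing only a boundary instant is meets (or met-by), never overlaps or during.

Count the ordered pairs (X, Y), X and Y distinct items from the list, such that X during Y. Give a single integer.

3

Checking all 56 ordered pairs for relation 'during'; matching pairs in alphabetical order:
(gamma, beta): gamma during beta ✓
(kappa, delta): kappa during delta ✓
(lambda, delta): lambda during delta ✓
Count: 3.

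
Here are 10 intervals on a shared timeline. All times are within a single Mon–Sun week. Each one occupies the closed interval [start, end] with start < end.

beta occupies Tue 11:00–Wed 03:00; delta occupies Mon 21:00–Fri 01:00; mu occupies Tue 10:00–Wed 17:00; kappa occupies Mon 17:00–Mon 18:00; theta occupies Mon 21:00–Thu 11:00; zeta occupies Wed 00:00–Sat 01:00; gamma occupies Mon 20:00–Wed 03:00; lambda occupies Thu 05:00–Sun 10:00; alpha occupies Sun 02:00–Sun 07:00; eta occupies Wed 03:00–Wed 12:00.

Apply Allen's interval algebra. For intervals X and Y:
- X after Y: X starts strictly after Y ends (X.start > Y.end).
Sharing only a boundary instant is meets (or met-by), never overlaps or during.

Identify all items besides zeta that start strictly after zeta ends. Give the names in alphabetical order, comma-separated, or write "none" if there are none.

alpha

Target zeta = [Wed 00:00, Sat 01:00].
alpha [Sun 02:00, Sun 07:00] → after → yes.
beta [Tue 11:00, Wed 03:00] → overlaps → no.
delta [Mon 21:00, Fri 01:00] → overlaps → no.
eta [Wed 03:00, Wed 12:00] → during → no.
gamma [Mon 20:00, Wed 03:00] → overlaps → no.
kappa [Mon 17:00, Mon 18:00] → before → no.
lambda [Thu 05:00, Sun 10:00] → overlapped-by → no.
mu [Tue 10:00, Wed 17:00] → overlaps → no.
theta [Mon 21:00, Thu 11:00] → overlaps → no.
Result: alpha.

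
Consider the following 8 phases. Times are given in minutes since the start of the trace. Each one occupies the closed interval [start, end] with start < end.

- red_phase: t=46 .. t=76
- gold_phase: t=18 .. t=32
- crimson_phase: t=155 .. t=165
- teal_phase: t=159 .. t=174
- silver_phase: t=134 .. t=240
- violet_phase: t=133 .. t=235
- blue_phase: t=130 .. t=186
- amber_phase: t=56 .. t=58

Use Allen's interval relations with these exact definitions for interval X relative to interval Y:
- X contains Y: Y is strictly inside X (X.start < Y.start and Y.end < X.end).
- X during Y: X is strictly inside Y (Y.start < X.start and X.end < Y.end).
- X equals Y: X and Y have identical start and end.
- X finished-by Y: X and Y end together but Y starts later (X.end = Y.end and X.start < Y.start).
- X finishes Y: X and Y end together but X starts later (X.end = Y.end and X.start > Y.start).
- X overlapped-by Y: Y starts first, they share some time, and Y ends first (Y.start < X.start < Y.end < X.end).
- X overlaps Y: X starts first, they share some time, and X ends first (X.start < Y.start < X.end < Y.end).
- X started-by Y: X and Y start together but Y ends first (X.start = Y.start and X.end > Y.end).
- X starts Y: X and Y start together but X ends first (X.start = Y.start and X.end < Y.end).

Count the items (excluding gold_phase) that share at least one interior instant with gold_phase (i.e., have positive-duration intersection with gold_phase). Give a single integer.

0

Target gold_phase = [t=18, t=32].
amber_phase [t=56, t=58] → after → no.
blue_phase [t=130, t=186] → after → no.
crimson_phase [t=155, t=165] → after → no.
red_phase [t=46, t=76] → after → no.
silver_phase [t=134, t=240] → after → no.
teal_phase [t=159, t=174] → after → no.
violet_phase [t=133, t=235] → after → no.
Total: 0.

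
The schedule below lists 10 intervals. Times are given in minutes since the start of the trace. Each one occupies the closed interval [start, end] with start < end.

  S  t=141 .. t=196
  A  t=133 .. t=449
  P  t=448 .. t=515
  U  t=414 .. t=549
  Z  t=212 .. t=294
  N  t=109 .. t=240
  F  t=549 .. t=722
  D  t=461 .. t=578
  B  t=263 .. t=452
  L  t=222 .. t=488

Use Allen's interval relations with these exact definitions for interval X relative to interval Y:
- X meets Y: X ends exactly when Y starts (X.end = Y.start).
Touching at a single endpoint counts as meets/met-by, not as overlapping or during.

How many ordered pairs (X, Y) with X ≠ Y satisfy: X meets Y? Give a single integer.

Checking all 90 ordered pairs for relation 'meets'; matching pairs in alphabetical order:
(U, F): U meets F ✓
Count: 1.

1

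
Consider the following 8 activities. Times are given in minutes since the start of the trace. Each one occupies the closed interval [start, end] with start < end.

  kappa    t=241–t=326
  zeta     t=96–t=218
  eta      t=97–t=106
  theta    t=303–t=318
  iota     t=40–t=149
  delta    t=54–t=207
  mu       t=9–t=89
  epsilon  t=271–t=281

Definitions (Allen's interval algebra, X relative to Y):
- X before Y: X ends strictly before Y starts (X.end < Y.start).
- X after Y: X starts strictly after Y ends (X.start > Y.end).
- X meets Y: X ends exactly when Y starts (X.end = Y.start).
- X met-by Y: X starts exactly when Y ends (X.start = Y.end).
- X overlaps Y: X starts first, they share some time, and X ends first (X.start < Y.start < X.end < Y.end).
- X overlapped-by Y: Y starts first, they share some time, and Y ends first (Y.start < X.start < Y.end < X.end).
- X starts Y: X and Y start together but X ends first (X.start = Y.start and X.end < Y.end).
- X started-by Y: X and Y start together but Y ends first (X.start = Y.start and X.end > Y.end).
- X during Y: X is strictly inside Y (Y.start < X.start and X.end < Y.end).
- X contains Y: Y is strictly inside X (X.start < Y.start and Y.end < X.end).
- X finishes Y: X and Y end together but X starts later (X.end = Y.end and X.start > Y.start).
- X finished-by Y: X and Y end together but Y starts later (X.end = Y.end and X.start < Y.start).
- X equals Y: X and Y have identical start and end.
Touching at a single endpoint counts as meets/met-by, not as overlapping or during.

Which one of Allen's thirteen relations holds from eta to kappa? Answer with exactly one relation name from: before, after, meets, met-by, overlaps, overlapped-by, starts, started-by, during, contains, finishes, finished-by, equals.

before

eta = [t=97, t=106]; kappa = [t=241, t=326].
Compare endpoints: eta.start < kappa.start, eta.start < kappa.end, eta.end < kappa.start, eta.end < kappa.end.
That pattern is 'before'.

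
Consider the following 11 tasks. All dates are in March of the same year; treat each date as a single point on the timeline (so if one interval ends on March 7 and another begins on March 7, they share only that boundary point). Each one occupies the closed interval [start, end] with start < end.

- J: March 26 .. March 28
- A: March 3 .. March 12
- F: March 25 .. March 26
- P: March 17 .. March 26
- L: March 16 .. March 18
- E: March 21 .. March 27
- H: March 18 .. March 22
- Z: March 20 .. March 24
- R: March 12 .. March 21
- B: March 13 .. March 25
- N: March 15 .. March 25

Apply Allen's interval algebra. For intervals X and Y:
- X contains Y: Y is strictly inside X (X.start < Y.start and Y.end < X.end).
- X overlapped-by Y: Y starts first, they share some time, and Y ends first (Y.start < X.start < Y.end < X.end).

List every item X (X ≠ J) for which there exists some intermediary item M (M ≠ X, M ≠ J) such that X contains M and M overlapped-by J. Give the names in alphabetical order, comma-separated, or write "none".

none

Target J = [March 26, March 28].
Intermediaries M with M overlapped-by J: none.
Union: none.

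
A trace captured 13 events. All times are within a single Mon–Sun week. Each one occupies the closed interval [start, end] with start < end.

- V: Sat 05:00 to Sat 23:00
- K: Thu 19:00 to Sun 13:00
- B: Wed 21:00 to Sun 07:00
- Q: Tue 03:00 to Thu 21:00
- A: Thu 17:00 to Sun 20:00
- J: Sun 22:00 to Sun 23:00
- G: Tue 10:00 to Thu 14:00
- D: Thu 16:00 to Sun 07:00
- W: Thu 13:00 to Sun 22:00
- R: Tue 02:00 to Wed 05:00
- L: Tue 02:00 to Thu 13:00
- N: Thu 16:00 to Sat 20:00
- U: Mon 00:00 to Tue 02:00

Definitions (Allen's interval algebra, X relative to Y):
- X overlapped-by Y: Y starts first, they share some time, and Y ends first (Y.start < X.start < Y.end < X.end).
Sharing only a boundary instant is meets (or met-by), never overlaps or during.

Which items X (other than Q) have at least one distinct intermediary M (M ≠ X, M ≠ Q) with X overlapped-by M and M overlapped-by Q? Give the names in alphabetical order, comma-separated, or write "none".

A, K, V, W

Target Q = [Tue 03:00, Thu 21:00].
Intermediaries M with M overlapped-by Q: A, B, D, K, N, W.
Via A — items with X overlapped-by A: none.
Via B — items with X overlapped-by B: A, K, W.
Via D — items with X overlapped-by D: A, K.
Via K — items with X overlapped-by K: none.
Via N — items with X overlapped-by N: A, K, V.
Via W — items with X overlapped-by W: none.
Union: A, K, V, W.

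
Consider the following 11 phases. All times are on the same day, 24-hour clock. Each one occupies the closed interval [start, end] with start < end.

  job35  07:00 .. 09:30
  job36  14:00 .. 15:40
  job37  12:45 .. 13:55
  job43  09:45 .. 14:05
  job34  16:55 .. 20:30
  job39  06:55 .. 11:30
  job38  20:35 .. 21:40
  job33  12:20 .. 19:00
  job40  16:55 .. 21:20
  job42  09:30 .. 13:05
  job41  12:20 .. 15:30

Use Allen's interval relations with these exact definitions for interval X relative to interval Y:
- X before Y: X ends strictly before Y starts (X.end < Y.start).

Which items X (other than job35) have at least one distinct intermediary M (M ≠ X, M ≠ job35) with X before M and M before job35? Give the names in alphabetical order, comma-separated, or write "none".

none

Target job35 = [07:00, 09:30].
Intermediaries M with M before job35: none.
Union: none.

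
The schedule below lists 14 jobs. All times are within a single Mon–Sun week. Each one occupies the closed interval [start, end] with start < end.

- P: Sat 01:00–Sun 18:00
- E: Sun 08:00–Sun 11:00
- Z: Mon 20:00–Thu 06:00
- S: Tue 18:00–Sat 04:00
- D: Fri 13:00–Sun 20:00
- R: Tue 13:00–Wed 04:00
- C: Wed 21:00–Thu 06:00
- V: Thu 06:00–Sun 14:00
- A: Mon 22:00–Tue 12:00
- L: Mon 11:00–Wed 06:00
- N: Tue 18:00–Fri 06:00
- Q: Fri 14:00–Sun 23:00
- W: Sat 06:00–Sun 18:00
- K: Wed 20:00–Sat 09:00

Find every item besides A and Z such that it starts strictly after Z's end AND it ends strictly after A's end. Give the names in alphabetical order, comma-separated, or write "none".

D, E, P, Q, W

Conditions: its start is strictly after Z's end (X.start > Thu 06:00) AND its end is strictly after A's end (X.end > Tue 12:00).
C: start Wed 21:00 > Thu 06:00? ✗; end Thu 06:00 > Tue 12:00? ✓ → no.
D: start Fri 13:00 > Thu 06:00? ✓; end Sun 20:00 > Tue 12:00? ✓ → yes.
E: start Sun 08:00 > Thu 06:00? ✓; end Sun 11:00 > Tue 12:00? ✓ → yes.
K: start Wed 20:00 > Thu 06:00? ✗; end Sat 09:00 > Tue 12:00? ✓ → no.
L: start Mon 11:00 > Thu 06:00? ✗; end Wed 06:00 > Tue 12:00? ✓ → no.
N: start Tue 18:00 > Thu 06:00? ✗; end Fri 06:00 > Tue 12:00? ✓ → no.
P: start Sat 01:00 > Thu 06:00? ✓; end Sun 18:00 > Tue 12:00? ✓ → yes.
Q: start Fri 14:00 > Thu 06:00? ✓; end Sun 23:00 > Tue 12:00? ✓ → yes.
R: start Tue 13:00 > Thu 06:00? ✗; end Wed 04:00 > Tue 12:00? ✓ → no.
S: start Tue 18:00 > Thu 06:00? ✗; end Sat 04:00 > Tue 12:00? ✓ → no.
V: start Thu 06:00 > Thu 06:00? ✗; end Sun 14:00 > Tue 12:00? ✓ → no.
W: start Sat 06:00 > Thu 06:00? ✓; end Sun 18:00 > Tue 12:00? ✓ → yes.
Result: D, E, P, Q, W.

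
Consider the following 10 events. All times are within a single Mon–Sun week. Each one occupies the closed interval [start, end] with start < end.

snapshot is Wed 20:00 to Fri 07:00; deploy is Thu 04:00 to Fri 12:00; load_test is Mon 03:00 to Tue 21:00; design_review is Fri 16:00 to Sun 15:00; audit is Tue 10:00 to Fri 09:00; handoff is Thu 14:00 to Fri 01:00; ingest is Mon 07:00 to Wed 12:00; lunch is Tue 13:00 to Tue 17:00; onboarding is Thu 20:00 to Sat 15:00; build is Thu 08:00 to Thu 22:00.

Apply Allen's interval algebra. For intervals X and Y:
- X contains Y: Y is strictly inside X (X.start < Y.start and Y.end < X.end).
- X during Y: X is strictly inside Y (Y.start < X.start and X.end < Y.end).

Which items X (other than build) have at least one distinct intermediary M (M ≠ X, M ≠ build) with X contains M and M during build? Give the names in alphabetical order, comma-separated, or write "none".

none

Target build = [Thu 08:00, Thu 22:00].
Intermediaries M with M during build: none.
Union: none.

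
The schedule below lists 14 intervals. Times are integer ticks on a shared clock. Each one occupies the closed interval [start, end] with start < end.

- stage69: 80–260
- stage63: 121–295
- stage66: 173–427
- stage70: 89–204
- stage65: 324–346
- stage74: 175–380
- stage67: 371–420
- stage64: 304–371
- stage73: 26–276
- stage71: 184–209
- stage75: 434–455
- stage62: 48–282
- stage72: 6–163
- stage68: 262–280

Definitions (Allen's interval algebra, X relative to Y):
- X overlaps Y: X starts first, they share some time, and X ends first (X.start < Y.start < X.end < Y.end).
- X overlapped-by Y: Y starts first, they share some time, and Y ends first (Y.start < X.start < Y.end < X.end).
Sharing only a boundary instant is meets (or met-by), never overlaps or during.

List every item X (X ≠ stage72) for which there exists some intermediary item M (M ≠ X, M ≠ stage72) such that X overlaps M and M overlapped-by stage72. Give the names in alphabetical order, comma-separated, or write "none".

Target stage72 = [6, 163].
Intermediaries M with M overlapped-by stage72: stage62, stage63, stage69, stage70, stage73.
Via stage62 — items with X overlaps stage62: stage73.
Via stage63 — items with X overlaps stage63: stage62, stage69, stage70, stage73.
Via stage69 — items with X overlaps stage69: none.
Via stage70 — items with X overlaps stage70: none.
Via stage73 — items with X overlaps stage73: none.
Union: stage62, stage69, stage70, stage73.

stage62, stage69, stage70, stage73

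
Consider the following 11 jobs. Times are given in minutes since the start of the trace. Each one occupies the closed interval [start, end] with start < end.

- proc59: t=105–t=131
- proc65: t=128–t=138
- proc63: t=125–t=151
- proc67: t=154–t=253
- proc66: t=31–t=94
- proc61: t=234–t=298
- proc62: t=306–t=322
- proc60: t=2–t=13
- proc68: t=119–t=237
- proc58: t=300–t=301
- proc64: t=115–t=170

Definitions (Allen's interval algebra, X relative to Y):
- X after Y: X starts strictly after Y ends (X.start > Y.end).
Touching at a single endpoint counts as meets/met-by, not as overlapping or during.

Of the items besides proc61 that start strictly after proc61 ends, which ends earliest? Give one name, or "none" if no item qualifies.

proc58

Target proc61 = [t=234, t=298].
proc58 [t=300, t=301] → after → candidate.
proc59 [t=105, t=131] → before → excluded.
proc60 [t=2, t=13] → before → excluded.
proc62 [t=306, t=322] → after → candidate.
proc63 [t=125, t=151] → before → excluded.
proc64 [t=115, t=170] → before → excluded.
proc65 [t=128, t=138] → before → excluded.
proc66 [t=31, t=94] → before → excluded.
proc67 [t=154, t=253] → overlaps → excluded.
proc68 [t=119, t=237] → overlaps → excluded.
Among candidates, earliest end is t=301 → proc58.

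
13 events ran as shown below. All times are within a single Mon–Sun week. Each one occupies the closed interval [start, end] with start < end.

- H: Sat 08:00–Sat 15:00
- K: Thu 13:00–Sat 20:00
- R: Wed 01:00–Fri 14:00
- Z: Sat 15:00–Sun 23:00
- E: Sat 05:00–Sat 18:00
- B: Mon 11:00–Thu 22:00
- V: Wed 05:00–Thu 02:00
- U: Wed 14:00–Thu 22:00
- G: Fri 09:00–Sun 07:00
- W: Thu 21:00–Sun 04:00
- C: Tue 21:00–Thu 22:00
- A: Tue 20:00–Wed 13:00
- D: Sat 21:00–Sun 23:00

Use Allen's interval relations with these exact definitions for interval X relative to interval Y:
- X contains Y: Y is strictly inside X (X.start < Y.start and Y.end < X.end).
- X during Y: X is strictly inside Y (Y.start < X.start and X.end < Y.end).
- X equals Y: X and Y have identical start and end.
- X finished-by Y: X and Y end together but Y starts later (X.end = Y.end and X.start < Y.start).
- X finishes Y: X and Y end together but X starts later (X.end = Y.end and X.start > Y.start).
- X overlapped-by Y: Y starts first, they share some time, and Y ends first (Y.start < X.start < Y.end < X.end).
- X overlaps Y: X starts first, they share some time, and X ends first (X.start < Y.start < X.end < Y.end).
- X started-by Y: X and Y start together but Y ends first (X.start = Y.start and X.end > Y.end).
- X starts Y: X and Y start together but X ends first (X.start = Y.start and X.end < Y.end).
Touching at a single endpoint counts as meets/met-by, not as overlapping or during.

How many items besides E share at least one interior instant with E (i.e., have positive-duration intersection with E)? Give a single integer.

5

Target E = [Sat 05:00, Sat 18:00].
A [Tue 20:00, Wed 13:00] → before → no.
B [Mon 11:00, Thu 22:00] → before → no.
C [Tue 21:00, Thu 22:00] → before → no.
D [Sat 21:00, Sun 23:00] → after → no.
G [Fri 09:00, Sun 07:00] → contains → counts.
H [Sat 08:00, Sat 15:00] → during → counts.
K [Thu 13:00, Sat 20:00] → contains → counts.
R [Wed 01:00, Fri 14:00] → before → no.
U [Wed 14:00, Thu 22:00] → before → no.
V [Wed 05:00, Thu 02:00] → before → no.
W [Thu 21:00, Sun 04:00] → contains → counts.
Z [Sat 15:00, Sun 23:00] → overlapped-by → counts.
Total: 5.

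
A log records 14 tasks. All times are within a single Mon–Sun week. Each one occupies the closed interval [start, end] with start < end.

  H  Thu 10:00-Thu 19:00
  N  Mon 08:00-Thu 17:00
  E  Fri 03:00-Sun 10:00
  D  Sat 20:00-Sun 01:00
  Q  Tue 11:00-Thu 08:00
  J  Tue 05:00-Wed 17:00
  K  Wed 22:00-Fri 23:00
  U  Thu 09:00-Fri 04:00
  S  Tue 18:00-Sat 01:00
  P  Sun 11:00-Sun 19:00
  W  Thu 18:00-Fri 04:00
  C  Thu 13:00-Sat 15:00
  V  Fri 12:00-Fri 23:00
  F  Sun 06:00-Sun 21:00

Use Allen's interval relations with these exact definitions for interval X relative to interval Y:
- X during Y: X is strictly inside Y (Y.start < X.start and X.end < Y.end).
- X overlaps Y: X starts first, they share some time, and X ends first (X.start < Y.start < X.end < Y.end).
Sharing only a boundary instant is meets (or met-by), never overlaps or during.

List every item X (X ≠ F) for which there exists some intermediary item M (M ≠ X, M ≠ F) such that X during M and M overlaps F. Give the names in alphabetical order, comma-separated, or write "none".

D, V

Target F = [Sun 06:00, Sun 21:00].
Intermediaries M with M overlaps F: E.
Via E — items with X during E: D, V.
Union: D, V.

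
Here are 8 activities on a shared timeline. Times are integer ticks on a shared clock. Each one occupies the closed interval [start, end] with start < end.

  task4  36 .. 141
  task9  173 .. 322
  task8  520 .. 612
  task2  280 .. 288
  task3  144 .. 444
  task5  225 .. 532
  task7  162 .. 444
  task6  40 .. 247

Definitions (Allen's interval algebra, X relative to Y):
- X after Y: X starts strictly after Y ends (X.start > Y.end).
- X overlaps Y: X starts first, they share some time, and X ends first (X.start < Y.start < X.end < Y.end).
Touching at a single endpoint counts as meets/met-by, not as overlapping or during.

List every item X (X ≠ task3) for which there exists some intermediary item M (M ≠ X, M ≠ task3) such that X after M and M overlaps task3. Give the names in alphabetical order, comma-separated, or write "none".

Target task3 = [144, 444].
Intermediaries M with M overlaps task3: task6.
Via task6 — items with X after task6: task2, task8.
Union: task2, task8.

task2, task8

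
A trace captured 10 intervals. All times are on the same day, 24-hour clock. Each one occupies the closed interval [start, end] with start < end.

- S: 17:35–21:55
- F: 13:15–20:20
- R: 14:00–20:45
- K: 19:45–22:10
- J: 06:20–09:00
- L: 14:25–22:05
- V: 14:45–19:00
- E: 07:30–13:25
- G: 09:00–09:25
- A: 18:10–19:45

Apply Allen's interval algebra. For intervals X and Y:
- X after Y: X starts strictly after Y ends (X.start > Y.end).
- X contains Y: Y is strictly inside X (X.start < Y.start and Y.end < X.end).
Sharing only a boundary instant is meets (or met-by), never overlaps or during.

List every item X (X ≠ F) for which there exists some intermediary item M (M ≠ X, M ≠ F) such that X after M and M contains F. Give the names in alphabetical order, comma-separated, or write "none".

none

Target F = [13:15, 20:20].
Intermediaries M with M contains F: none.
Union: none.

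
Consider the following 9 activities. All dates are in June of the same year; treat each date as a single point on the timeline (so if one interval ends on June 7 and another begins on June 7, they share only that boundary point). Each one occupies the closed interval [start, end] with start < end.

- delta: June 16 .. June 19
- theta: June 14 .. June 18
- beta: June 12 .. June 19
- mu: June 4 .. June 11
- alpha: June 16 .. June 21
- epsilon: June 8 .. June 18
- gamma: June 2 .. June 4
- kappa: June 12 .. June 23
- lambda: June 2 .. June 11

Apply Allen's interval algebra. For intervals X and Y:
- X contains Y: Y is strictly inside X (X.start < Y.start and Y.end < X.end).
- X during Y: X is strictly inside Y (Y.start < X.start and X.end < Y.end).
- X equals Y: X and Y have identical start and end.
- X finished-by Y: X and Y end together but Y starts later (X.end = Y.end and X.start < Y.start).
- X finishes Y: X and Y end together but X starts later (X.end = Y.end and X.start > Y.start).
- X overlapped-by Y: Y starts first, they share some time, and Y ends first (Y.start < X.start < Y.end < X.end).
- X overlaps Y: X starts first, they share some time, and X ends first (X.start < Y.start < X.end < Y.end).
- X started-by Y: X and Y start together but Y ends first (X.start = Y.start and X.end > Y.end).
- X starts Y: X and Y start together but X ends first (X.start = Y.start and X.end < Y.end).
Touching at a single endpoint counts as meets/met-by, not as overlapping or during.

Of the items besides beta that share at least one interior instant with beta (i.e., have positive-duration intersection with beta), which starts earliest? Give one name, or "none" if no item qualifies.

epsilon

Target beta = [June 12, June 19].
alpha [June 16, June 21] → overlapped-by → candidate.
delta [June 16, June 19] → finishes → candidate.
epsilon [June 8, June 18] → overlaps → candidate.
gamma [June 2, June 4] → before → excluded.
kappa [June 12, June 23] → started-by → candidate.
lambda [June 2, June 11] → before → excluded.
mu [June 4, June 11] → before → excluded.
theta [June 14, June 18] → during → candidate.
Among candidates, earliest start is June 8 → epsilon.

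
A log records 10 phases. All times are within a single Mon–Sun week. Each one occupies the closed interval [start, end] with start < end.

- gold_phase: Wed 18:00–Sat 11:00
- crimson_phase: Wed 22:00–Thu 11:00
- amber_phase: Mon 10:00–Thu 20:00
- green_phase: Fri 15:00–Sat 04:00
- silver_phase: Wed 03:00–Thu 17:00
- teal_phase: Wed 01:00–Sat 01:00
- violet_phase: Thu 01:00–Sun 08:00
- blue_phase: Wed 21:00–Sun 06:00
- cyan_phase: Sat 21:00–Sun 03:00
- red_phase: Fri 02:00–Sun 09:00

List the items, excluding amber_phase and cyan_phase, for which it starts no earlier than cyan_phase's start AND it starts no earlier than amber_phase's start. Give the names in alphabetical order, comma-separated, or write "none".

none

Conditions: its start is no earlier than cyan_phase's start (X.start >= Sat 21:00) AND its start is no earlier than amber_phase's start (X.start >= Mon 10:00).
blue_phase: start Wed 21:00 >= Sat 21:00? ✗; start Wed 21:00 >= Mon 10:00? ✓ → no.
crimson_phase: start Wed 22:00 >= Sat 21:00? ✗; start Wed 22:00 >= Mon 10:00? ✓ → no.
gold_phase: start Wed 18:00 >= Sat 21:00? ✗; start Wed 18:00 >= Mon 10:00? ✓ → no.
green_phase: start Fri 15:00 >= Sat 21:00? ✗; start Fri 15:00 >= Mon 10:00? ✓ → no.
red_phase: start Fri 02:00 >= Sat 21:00? ✗; start Fri 02:00 >= Mon 10:00? ✓ → no.
silver_phase: start Wed 03:00 >= Sat 21:00? ✗; start Wed 03:00 >= Mon 10:00? ✓ → no.
teal_phase: start Wed 01:00 >= Sat 21:00? ✗; start Wed 01:00 >= Mon 10:00? ✓ → no.
violet_phase: start Thu 01:00 >= Sat 21:00? ✗; start Thu 01:00 >= Mon 10:00? ✓ → no.
Result: none.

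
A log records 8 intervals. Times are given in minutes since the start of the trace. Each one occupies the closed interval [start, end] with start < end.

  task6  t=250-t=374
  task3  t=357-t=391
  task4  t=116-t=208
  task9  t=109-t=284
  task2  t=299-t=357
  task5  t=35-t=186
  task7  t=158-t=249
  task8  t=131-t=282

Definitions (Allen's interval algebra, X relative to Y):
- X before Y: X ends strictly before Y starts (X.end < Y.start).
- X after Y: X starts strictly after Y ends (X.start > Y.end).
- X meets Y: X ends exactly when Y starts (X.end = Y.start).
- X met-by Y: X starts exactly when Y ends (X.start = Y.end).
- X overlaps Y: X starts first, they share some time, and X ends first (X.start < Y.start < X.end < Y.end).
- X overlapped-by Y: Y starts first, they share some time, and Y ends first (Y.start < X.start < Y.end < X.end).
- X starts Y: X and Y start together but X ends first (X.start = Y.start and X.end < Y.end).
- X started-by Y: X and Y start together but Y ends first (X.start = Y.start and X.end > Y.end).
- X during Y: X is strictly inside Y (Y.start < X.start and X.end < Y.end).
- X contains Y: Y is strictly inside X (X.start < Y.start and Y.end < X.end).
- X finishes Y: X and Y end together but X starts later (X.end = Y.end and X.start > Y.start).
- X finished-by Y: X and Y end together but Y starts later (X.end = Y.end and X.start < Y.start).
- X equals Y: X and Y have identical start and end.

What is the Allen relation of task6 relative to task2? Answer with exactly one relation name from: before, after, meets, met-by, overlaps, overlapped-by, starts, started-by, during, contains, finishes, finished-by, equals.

task6 = [t=250, t=374]; task2 = [t=299, t=357].
Compare endpoints: task6.start < task2.start, task6.start < task2.end, task6.end > task2.start, task6.end > task2.end.
That pattern is 'contains'.

contains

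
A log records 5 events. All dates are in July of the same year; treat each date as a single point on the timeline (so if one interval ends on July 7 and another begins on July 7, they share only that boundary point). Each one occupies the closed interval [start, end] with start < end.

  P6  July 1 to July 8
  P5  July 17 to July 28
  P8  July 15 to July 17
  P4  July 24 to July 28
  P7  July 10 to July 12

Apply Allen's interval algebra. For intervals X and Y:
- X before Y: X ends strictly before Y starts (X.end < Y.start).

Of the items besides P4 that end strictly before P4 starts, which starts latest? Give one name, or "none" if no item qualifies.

Target P4 = [July 24, July 28].
P5 [July 17, July 28] → finished-by → excluded.
P6 [July 1, July 8] → before → candidate.
P7 [July 10, July 12] → before → candidate.
P8 [July 15, July 17] → before → candidate.
Among candidates, latest start is July 15 → P8.

P8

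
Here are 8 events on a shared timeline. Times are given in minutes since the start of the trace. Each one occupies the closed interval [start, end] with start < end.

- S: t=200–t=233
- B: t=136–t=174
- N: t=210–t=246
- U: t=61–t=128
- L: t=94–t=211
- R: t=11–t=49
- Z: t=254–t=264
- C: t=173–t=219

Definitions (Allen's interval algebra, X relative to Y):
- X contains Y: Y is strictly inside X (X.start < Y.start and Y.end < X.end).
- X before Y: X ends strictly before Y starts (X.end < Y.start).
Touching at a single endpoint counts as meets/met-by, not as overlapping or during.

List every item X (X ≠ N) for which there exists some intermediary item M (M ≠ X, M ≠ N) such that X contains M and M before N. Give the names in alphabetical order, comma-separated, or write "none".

Target N = [t=210, t=246].
Intermediaries M with M before N: B, R, U.
Via B — items with X contains B: L.
Via R — items with X contains R: none.
Via U — items with X contains U: none.
Union: L.

L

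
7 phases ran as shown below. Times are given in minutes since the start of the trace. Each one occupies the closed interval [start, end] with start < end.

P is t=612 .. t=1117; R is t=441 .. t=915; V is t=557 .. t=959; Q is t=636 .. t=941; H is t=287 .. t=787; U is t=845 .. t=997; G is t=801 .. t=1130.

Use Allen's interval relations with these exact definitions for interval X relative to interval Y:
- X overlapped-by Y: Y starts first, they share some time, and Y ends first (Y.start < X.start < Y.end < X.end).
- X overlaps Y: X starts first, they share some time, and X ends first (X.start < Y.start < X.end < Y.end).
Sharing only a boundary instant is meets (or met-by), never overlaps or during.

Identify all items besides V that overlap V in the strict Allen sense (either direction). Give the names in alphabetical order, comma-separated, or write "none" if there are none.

G, H, P, R, U

Target V = [t=557, t=959].
G [t=801, t=1130] → overlapped-by → yes.
H [t=287, t=787] → overlaps → yes.
P [t=612, t=1117] → overlapped-by → yes.
Q [t=636, t=941] → during → no.
R [t=441, t=915] → overlaps → yes.
U [t=845, t=997] → overlapped-by → yes.
Result: G, H, P, R, U.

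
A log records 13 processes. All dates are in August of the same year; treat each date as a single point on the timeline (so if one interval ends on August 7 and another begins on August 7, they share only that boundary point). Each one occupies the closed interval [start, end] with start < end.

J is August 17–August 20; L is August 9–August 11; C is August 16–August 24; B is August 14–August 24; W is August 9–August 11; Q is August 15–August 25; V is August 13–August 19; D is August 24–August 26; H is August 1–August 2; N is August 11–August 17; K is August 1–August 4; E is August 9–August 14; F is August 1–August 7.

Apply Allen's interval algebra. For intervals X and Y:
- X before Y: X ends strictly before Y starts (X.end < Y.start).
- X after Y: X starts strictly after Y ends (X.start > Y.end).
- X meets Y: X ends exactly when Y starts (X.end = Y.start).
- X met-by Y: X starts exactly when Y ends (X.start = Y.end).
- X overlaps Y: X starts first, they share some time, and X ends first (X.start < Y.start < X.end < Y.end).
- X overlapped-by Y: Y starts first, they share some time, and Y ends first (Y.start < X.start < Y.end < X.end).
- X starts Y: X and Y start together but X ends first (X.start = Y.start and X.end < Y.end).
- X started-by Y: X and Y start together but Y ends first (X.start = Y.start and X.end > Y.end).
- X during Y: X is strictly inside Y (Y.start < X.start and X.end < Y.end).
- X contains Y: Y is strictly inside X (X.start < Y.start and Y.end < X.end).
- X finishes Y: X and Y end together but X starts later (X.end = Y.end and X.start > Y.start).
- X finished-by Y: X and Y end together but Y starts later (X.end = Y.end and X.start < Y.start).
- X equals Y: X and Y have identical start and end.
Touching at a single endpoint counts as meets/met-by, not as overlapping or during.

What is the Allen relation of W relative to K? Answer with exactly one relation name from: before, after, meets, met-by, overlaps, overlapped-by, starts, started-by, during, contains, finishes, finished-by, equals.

after

W = [August 9, August 11]; K = [August 1, August 4].
Compare endpoints: W.start > K.start, W.start > K.end, W.end > K.start, W.end > K.end.
That pattern is 'after'.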